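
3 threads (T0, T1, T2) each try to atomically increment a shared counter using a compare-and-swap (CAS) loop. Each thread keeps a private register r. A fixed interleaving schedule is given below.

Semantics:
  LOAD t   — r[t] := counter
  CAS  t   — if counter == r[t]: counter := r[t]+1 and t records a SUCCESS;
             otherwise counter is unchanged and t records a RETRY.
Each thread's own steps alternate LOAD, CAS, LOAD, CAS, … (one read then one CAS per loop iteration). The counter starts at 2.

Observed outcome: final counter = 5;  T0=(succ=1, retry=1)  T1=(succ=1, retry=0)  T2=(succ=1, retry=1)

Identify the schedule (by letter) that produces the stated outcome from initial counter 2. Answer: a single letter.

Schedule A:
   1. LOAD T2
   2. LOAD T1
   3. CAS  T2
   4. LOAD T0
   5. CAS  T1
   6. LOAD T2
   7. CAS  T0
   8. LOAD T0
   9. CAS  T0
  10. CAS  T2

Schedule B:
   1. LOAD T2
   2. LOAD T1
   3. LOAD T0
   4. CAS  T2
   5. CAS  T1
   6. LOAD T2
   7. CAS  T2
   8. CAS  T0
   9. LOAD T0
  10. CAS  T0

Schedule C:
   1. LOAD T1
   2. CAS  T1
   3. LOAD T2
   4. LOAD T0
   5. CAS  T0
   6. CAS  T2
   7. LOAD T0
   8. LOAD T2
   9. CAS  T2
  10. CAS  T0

C

Tracing schedule C:
step 1: T1 LOAD ⇒ load; ctr=2 reg=2
step 2: T1 CAS ⇒ ok; ctr=3 reg=2
step 3: T2 LOAD ⇒ load; ctr=3 reg=3
step 4: T0 LOAD ⇒ load; ctr=3 reg=3
step 5: T0 CAS ⇒ ok; ctr=4 reg=3
step 6: T2 CAS ⇒ retry; ctr=4 reg=3
step 7: T0 LOAD ⇒ load; ctr=4 reg=4
step 8: T2 LOAD ⇒ load; ctr=4 reg=4
step 9: T2 CAS ⇒ ok; ctr=5 reg=4
step 10: T0 CAS ⇒ retry; ctr=5 reg=4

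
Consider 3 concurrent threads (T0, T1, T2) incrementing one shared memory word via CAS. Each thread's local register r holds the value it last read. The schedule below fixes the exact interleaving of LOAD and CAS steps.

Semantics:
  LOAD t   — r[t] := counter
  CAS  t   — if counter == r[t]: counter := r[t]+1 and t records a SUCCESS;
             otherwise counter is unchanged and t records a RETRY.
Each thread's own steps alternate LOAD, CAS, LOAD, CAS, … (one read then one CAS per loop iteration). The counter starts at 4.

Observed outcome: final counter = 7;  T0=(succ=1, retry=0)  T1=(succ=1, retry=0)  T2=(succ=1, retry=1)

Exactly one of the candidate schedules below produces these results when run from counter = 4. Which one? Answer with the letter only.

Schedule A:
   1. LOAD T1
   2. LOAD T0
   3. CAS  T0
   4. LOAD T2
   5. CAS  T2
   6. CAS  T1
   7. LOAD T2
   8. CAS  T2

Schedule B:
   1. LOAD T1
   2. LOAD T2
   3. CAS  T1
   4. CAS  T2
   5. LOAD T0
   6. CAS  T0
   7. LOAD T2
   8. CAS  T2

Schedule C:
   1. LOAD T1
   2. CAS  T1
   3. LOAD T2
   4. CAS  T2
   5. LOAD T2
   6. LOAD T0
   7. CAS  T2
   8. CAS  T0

B

Run B:
[1] T1.load  rd  (counter 4, T1.r 4)
[2] T2.load  rd  (counter 4, T2.r 4)
[3] T1.cas  hit  (counter 5, T1.r 4)
[4] T2.cas  miss  (counter 5, T2.r 4)
[5] T0.load  rd  (counter 5, T0.r 5)
[6] T0.cas  hit  (counter 6, T0.r 5)
[7] T2.load  rd  (counter 6, T2.r 6)
[8] T2.cas  hit  (counter 7, T2.r 6)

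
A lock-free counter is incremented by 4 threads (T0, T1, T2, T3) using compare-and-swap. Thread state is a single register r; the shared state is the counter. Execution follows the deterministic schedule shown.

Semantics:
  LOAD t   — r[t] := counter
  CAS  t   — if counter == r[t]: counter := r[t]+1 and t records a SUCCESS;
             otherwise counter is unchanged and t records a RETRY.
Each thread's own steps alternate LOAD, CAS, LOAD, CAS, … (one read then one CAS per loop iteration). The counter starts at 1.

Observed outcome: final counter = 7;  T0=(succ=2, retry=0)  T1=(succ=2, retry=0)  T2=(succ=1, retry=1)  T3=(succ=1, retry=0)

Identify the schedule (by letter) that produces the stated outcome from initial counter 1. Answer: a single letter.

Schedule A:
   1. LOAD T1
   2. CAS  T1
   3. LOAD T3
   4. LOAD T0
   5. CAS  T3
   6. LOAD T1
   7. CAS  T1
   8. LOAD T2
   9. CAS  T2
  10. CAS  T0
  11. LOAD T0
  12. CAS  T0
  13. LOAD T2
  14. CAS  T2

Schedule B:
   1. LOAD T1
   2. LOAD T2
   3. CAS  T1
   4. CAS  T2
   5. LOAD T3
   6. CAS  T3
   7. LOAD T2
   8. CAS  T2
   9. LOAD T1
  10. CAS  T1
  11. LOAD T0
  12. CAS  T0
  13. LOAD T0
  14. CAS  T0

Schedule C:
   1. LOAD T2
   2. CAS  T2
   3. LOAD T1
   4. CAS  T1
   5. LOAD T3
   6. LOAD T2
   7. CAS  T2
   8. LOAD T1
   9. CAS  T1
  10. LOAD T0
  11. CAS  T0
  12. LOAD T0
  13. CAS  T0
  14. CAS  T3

Run B:
step 1: T1 LOAD ⇒ load; ctr=1 reg=1
step 2: T2 LOAD ⇒ load; ctr=1 reg=1
step 3: T1 CAS ⇒ ok; ctr=2 reg=1
step 4: T2 CAS ⇒ retry; ctr=2 reg=1
step 5: T3 LOAD ⇒ load; ctr=2 reg=2
step 6: T3 CAS ⇒ ok; ctr=3 reg=2
step 7: T2 LOAD ⇒ load; ctr=3 reg=3
step 8: T2 CAS ⇒ ok; ctr=4 reg=3
step 9: T1 LOAD ⇒ load; ctr=4 reg=4
step 10: T1 CAS ⇒ ok; ctr=5 reg=4
step 11: T0 LOAD ⇒ load; ctr=5 reg=5
step 12: T0 CAS ⇒ ok; ctr=6 reg=5
step 13: T0 LOAD ⇒ load; ctr=6 reg=6
step 14: T0 CAS ⇒ ok; ctr=7 reg=6

B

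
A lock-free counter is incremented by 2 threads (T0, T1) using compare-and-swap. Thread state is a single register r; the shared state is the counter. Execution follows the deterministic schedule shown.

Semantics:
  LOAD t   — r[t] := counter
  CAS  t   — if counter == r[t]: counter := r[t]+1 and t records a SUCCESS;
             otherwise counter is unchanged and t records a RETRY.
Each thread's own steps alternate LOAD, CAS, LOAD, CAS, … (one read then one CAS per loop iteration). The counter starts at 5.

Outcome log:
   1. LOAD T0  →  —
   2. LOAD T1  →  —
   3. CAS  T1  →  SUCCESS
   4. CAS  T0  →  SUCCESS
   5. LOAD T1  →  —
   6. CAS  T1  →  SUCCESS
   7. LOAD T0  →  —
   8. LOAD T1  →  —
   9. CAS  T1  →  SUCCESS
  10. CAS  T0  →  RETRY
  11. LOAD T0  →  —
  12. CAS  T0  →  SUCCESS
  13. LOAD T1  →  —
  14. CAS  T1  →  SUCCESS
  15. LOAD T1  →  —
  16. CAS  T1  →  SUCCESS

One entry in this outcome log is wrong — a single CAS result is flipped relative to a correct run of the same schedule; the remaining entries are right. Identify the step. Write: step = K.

Re-executing:
#1 T0 reads 5
#2 T1 reads 5
#3 T1 CAS(5→6) writes; counter now 6
#4 T0 CAS(5→6) fails; counter now 6
#5 T1 reads 6
#6 T1 CAS(6→7) writes; counter now 7
#7 T0 reads 7
#8 T1 reads 7
#9 T1 CAS(7→8) writes; counter now 8
#10 T0 CAS(7→8) fails; counter now 8
#11 T0 reads 8
#12 T0 CAS(8→9) writes; counter now 9
#13 T1 reads 9
#14 T1 CAS(9→10) writes; counter now 10
#15 T1 reads 10
#16 T1 CAS(10→11) writes; counter now 11
Flip is step 4.

step = 4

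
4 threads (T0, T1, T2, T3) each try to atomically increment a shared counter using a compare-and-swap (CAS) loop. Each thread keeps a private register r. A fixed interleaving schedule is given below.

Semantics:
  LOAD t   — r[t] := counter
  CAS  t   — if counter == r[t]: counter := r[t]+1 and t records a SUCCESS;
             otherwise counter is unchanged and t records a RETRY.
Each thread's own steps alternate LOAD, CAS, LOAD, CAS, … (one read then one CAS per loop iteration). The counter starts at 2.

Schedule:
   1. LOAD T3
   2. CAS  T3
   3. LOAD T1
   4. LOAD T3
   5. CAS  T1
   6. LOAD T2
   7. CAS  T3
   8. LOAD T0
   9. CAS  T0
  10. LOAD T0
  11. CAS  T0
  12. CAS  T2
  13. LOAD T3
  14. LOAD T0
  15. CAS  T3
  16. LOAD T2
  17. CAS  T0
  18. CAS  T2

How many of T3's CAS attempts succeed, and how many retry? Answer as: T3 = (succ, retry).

T3 = (2, 1)

[1] T3.load  rd  (counter 2, T3.r 2)
[2] T3.cas  hit  (counter 3, T3.r 2)
[3] T1.load  rd  (counter 3, T1.r 3)
[4] T3.load  rd  (counter 3, T3.r 3)
[5] T1.cas  hit  (counter 4, T1.r 3)
[6] T2.load  rd  (counter 4, T2.r 4)
[7] T3.cas  miss  (counter 4, T3.r 3)
[8] T0.load  rd  (counter 4, T0.r 4)
[9] T0.cas  hit  (counter 5, T0.r 4)
[10] T0.load  rd  (counter 5, T0.r 5)
[11] T0.cas  hit  (counter 6, T0.r 5)
[12] T2.cas  miss  (counter 6, T2.r 4)
[13] T3.load  rd  (counter 6, T3.r 6)
[14] T0.load  rd  (counter 6, T0.r 6)
[15] T3.cas  hit  (counter 7, T3.r 6)
[16] T2.load  rd  (counter 7, T2.r 7)
[17] T0.cas  miss  (counter 7, T0.r 6)
[18] T2.cas  hit  (counter 8, T2.r 7)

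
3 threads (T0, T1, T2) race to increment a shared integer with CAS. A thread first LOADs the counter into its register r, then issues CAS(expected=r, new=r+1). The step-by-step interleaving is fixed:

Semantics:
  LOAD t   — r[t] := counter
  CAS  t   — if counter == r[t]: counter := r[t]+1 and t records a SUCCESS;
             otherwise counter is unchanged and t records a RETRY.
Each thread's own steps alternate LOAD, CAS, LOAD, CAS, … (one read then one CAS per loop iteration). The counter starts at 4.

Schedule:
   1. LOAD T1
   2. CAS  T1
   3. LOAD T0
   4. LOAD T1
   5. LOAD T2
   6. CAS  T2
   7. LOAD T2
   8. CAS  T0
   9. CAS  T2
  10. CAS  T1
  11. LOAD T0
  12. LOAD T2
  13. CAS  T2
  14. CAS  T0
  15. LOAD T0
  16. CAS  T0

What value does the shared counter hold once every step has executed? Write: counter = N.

counter = 9

#1 T1 reads 4
#2 T1 CAS(4→5) writes; counter now 5
#3 T0 reads 5
#4 T1 reads 5
#5 T2 reads 5
#6 T2 CAS(5→6) writes; counter now 6
#7 T2 reads 6
#8 T0 CAS(5→6) fails; counter now 6
#9 T2 CAS(6→7) writes; counter now 7
#10 T1 CAS(5→6) fails; counter now 7
#11 T0 reads 7
#12 T2 reads 7
#13 T2 CAS(7→8) writes; counter now 8
#14 T0 CAS(7→8) fails; counter now 8
#15 T0 reads 8
#16 T0 CAS(8→9) writes; counter now 9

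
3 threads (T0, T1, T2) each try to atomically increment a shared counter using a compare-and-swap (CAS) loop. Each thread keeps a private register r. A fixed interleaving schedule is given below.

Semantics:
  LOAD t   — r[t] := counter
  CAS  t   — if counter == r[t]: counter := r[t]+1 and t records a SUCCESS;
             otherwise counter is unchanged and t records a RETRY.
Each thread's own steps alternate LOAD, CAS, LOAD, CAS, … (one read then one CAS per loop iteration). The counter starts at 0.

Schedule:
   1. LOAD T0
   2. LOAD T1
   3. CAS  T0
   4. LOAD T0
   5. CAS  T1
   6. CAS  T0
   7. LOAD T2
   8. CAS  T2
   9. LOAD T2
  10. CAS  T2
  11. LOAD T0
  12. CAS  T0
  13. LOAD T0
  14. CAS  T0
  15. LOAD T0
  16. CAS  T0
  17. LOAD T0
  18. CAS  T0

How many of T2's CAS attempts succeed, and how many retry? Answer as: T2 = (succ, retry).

   1) LOAD T0:  M=0  r_T0=0
   2) LOAD T1:  M=0  r_T1=0
   3) CAS  T0:  M=1  r_T0=0 ✓
   4) LOAD T0:  M=1  r_T0=1
   5) CAS  T1:  M=1  r_T1=0 ✗
   6) CAS  T0:  M=2  r_T0=1 ✓
   7) LOAD T2:  M=2  r_T2=2
   8) CAS  T2:  M=3  r_T2=2 ✓
   9) LOAD T2:  M=3  r_T2=3
  10) CAS  T2:  M=4  r_T2=3 ✓
  11) LOAD T0:  M=4  r_T0=4
  12) CAS  T0:  M=5  r_T0=4 ✓
  13) LOAD T0:  M=5  r_T0=5
  14) CAS  T0:  M=6  r_T0=5 ✓
  15) LOAD T0:  M=6  r_T0=6
  16) CAS  T0:  M=7  r_T0=6 ✓
  17) LOAD T0:  M=7  r_T0=7
  18) CAS  T0:  M=8  r_T0=7 ✓

T2 = (2, 0)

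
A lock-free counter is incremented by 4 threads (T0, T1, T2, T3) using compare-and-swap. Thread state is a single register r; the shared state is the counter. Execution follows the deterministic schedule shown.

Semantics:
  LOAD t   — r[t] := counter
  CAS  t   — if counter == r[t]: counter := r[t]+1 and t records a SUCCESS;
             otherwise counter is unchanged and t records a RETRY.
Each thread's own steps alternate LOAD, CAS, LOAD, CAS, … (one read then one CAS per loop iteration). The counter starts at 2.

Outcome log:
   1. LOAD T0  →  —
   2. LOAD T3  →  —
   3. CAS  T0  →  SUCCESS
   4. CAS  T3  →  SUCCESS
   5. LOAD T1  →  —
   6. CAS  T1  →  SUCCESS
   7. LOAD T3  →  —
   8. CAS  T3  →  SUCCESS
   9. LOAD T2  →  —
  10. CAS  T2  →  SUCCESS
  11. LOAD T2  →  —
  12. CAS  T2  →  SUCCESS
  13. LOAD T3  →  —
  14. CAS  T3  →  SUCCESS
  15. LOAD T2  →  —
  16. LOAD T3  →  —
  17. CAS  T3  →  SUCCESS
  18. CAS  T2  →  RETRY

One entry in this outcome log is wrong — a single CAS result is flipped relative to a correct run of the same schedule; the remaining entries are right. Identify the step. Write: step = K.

Correct run:
#1 T0 reads 2
#2 T3 reads 2
#3 T0 CAS(2→3) writes; counter now 3
#4 T3 CAS(2→3) fails; counter now 3
#5 T1 reads 3
#6 T1 CAS(3→4) writes; counter now 4
#7 T3 reads 4
#8 T3 CAS(4→5) writes; counter now 5
#9 T2 reads 5
#10 T2 CAS(5→6) writes; counter now 6
#11 T2 reads 6
#12 T2 CAS(6→7) writes; counter now 7
#13 T3 reads 7
#14 T3 CAS(7→8) writes; counter now 8
#15 T2 reads 8
#16 T3 reads 8
#17 T3 CAS(8→9) writes; counter now 9
#18 T2 CAS(8→9) fails; counter now 9
Log disagrees first at step 4.

step = 4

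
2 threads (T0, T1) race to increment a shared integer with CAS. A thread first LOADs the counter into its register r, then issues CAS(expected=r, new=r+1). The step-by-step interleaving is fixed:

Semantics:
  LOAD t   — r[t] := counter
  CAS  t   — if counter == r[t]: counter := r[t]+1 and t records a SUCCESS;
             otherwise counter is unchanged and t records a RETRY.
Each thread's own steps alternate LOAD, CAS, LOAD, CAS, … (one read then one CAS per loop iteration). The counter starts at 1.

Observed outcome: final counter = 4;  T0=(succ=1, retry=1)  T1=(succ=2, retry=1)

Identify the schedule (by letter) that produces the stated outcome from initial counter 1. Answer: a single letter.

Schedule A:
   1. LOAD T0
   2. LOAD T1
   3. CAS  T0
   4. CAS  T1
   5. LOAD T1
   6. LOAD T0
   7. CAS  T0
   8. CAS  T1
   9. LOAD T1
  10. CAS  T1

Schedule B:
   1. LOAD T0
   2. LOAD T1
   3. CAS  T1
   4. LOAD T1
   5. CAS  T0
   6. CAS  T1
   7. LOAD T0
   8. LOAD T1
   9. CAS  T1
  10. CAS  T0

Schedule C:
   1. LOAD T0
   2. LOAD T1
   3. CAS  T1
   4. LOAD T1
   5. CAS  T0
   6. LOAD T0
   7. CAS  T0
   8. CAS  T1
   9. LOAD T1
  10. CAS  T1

Tracing schedule C:
1. LOAD T0 → mem=1 r[T0]=1 [LOAD]
2. LOAD T1 → mem=1 r[T1]=1 [LOAD]
3. CAS T1 → mem=2 r[T1]=1 [OK]
4. LOAD T1 → mem=2 r[T1]=2 [LOAD]
5. CAS T0 → mem=2 r[T0]=1 [RETRY]
6. LOAD T0 → mem=2 r[T0]=2 [LOAD]
7. CAS T0 → mem=3 r[T0]=2 [OK]
8. CAS T1 → mem=3 r[T1]=2 [RETRY]
9. LOAD T1 → mem=3 r[T1]=3 [LOAD]
10. CAS T1 → mem=4 r[T1]=3 [OK]

C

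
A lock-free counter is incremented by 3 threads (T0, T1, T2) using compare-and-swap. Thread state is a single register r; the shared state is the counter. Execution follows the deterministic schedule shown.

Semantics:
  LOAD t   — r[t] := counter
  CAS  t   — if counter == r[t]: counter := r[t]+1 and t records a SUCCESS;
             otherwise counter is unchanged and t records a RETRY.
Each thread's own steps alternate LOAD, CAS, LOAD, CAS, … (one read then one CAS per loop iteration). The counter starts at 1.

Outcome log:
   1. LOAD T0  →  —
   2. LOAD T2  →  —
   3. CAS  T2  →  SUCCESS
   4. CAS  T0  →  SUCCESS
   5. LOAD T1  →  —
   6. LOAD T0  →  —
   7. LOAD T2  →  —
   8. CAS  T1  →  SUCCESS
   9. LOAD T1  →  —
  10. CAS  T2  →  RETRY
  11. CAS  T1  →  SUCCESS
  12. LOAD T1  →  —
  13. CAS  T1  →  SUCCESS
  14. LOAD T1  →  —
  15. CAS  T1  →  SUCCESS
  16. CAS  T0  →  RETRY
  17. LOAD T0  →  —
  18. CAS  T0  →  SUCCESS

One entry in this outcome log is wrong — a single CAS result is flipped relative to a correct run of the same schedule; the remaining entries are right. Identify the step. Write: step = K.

step = 4

Re-executing:
#1 T0 reads 1
#2 T2 reads 1
#3 T2 CAS(1→2) writes; counter now 2
#4 T0 CAS(1→2) fails; counter now 2
#5 T1 reads 2
#6 T0 reads 2
#7 T2 reads 2
#8 T1 CAS(2→3) writes; counter now 3
#9 T1 reads 3
#10 T2 CAS(2→3) fails; counter now 3
#11 T1 CAS(3→4) writes; counter now 4
#12 T1 reads 4
#13 T1 CAS(4→5) writes; counter now 5
#14 T1 reads 5
#15 T1 CAS(5→6) writes; counter now 6
#16 T0 CAS(2→3) fails; counter now 6
#17 T0 reads 6
#18 T0 CAS(6→7) writes; counter now 7
Log disagrees first at step 4.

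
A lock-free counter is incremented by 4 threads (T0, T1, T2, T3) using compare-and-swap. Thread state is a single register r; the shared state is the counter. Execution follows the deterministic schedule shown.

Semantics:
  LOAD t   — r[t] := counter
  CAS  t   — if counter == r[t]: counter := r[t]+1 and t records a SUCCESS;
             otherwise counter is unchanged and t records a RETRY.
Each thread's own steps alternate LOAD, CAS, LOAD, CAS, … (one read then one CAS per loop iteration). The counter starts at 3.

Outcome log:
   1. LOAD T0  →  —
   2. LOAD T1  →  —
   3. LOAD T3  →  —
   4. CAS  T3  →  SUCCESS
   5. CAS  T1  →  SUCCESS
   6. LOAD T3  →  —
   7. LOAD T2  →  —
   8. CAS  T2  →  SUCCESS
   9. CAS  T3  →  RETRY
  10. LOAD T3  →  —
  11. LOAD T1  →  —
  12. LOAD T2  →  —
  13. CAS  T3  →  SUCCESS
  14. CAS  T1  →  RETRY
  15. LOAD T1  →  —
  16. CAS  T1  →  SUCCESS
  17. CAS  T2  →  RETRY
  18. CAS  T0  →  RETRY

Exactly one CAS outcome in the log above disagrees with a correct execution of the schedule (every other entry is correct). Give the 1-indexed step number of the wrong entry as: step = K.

step = 5

Correct run:
T0 LOAD — after: cnt=3, r=3 — load
T1 LOAD — after: cnt=3, r=3 — load
T3 LOAD — after: cnt=3, r=3 — load
T3 CAS — after: cnt=4, r=3 — ok
T1 CAS — after: cnt=4, r=3 — retry
T3 LOAD — after: cnt=4, r=4 — load
T2 LOAD — after: cnt=4, r=4 — load
T2 CAS — after: cnt=5, r=4 — ok
T3 CAS — after: cnt=5, r=4 — retry
T3 LOAD — after: cnt=5, r=5 — load
T1 LOAD — after: cnt=5, r=5 — load
T2 LOAD — after: cnt=5, r=5 — load
T3 CAS — after: cnt=6, r=5 — ok
T1 CAS — after: cnt=6, r=5 — retry
T1 LOAD — after: cnt=6, r=6 — load
T1 CAS — after: cnt=7, r=6 — ok
T2 CAS — after: cnt=7, r=5 — retry
T0 CAS — after: cnt=7, r=3 — retry
Mismatch at 5.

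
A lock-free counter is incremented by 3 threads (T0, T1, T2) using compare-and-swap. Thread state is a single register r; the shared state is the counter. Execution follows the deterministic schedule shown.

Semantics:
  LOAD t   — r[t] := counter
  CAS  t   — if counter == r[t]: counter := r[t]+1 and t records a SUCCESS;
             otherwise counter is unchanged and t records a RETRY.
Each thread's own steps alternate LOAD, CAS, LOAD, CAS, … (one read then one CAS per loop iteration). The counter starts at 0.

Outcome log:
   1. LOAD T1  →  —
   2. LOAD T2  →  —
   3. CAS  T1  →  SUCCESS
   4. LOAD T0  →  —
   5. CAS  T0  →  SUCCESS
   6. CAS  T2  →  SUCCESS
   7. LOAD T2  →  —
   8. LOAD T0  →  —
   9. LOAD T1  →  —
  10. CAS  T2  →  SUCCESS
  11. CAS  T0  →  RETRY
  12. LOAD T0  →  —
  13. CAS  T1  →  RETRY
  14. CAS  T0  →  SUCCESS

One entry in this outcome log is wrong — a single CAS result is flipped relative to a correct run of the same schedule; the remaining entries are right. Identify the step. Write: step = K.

step = 6

Correct run:
1. LOAD T1 → mem=0 r[T1]=0 [LOAD]
2. LOAD T2 → mem=0 r[T2]=0 [LOAD]
3. CAS T1 → mem=1 r[T1]=0 [OK]
4. LOAD T0 → mem=1 r[T0]=1 [LOAD]
5. CAS T0 → mem=2 r[T0]=1 [OK]
6. CAS T2 → mem=2 r[T2]=0 [RETRY]
7. LOAD T2 → mem=2 r[T2]=2 [LOAD]
8. LOAD T0 → mem=2 r[T0]=2 [LOAD]
9. LOAD T1 → mem=2 r[T1]=2 [LOAD]
10. CAS T2 → mem=3 r[T2]=2 [OK]
11. CAS T0 → mem=3 r[T0]=2 [RETRY]
12. LOAD T0 → mem=3 r[T0]=3 [LOAD]
13. CAS T1 → mem=3 r[T1]=2 [RETRY]
14. CAS T0 → mem=4 r[T0]=3 [OK]
Log disagrees first at step 6.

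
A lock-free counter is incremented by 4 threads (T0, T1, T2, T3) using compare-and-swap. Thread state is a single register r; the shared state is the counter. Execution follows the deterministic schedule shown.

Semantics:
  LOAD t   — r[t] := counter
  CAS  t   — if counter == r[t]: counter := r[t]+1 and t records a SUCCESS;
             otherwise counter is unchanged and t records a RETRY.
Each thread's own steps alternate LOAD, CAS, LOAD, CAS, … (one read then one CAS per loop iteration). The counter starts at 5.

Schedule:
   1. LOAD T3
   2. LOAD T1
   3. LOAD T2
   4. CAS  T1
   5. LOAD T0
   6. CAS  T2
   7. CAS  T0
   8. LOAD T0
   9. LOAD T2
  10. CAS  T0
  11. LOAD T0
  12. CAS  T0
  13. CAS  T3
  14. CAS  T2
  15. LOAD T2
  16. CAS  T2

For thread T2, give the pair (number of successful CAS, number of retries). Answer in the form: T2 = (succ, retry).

T3 LOAD — after: cnt=5, r=5 — load
T1 LOAD — after: cnt=5, r=5 — load
T2 LOAD — after: cnt=5, r=5 — load
T1 CAS — after: cnt=6, r=5 — ok
T0 LOAD — after: cnt=6, r=6 — load
T2 CAS — after: cnt=6, r=5 — retry
T0 CAS — after: cnt=7, r=6 — ok
T0 LOAD — after: cnt=7, r=7 — load
T2 LOAD — after: cnt=7, r=7 — load
T0 CAS — after: cnt=8, r=7 — ok
T0 LOAD — after: cnt=8, r=8 — load
T0 CAS — after: cnt=9, r=8 — ok
T3 CAS — after: cnt=9, r=5 — retry
T2 CAS — after: cnt=9, r=7 — retry
T2 LOAD — after: cnt=9, r=9 — load
T2 CAS — after: cnt=10, r=9 — ok

T2 = (1, 2)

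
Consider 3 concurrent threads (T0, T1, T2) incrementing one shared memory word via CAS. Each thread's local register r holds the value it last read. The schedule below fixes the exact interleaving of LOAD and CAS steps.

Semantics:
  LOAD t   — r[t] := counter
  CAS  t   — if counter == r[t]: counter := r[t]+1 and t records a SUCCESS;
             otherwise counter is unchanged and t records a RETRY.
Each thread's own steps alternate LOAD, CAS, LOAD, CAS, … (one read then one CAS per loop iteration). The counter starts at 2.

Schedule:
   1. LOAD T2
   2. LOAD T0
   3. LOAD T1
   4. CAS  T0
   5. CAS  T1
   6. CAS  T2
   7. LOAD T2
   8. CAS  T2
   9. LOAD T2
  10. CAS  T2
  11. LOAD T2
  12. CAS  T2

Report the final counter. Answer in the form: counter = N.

1. LOAD T2 → mem=2 r[T2]=2 [LOAD]
2. LOAD T0 → mem=2 r[T0]=2 [LOAD]
3. LOAD T1 → mem=2 r[T1]=2 [LOAD]
4. CAS T0 → mem=3 r[T0]=2 [OK]
5. CAS T1 → mem=3 r[T1]=2 [RETRY]
6. CAS T2 → mem=3 r[T2]=2 [RETRY]
7. LOAD T2 → mem=3 r[T2]=3 [LOAD]
8. CAS T2 → mem=4 r[T2]=3 [OK]
9. LOAD T2 → mem=4 r[T2]=4 [LOAD]
10. CAS T2 → mem=5 r[T2]=4 [OK]
11. LOAD T2 → mem=5 r[T2]=5 [LOAD]
12. CAS T2 → mem=6 r[T2]=5 [OK]

counter = 6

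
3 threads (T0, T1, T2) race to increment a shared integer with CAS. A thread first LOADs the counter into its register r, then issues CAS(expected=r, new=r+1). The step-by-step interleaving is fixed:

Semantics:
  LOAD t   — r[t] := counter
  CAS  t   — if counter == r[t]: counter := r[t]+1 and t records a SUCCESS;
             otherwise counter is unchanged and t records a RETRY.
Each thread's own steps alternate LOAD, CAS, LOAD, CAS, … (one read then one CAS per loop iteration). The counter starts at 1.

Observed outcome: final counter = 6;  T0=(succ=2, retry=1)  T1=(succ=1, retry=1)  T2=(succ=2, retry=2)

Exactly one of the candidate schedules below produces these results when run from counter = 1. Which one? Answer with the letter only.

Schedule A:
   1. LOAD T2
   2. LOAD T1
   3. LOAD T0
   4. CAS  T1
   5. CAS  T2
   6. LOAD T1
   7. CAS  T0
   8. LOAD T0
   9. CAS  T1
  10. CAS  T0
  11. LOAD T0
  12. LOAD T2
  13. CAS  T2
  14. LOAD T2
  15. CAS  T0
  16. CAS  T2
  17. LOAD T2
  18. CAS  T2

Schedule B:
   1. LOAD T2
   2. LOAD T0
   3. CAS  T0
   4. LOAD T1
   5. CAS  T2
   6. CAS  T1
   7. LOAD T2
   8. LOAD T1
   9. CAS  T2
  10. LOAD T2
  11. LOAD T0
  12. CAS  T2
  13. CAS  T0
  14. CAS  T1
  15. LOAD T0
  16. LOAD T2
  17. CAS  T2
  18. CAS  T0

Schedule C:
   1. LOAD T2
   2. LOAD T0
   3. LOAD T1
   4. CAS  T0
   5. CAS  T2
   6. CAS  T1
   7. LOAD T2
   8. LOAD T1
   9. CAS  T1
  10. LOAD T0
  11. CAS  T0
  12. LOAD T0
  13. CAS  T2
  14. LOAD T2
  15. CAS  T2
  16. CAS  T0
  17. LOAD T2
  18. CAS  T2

Simulating candidate C:
1. LOAD T2 → mem=1 r[T2]=1 [LOAD]
2. LOAD T0 → mem=1 r[T0]=1 [LOAD]
3. LOAD T1 → mem=1 r[T1]=1 [LOAD]
4. CAS T0 → mem=2 r[T0]=1 [OK]
5. CAS T2 → mem=2 r[T2]=1 [RETRY]
6. CAS T1 → mem=2 r[T1]=1 [RETRY]
7. LOAD T2 → mem=2 r[T2]=2 [LOAD]
8. LOAD T1 → mem=2 r[T1]=2 [LOAD]
9. CAS T1 → mem=3 r[T1]=2 [OK]
10. LOAD T0 → mem=3 r[T0]=3 [LOAD]
11. CAS T0 → mem=4 r[T0]=3 [OK]
12. LOAD T0 → mem=4 r[T0]=4 [LOAD]
13. CAS T2 → mem=4 r[T2]=2 [RETRY]
14. LOAD T2 → mem=4 r[T2]=4 [LOAD]
15. CAS T2 → mem=5 r[T2]=4 [OK]
16. CAS T0 → mem=5 r[T0]=4 [RETRY]
17. LOAD T2 → mem=5 r[T2]=5 [LOAD]
18. CAS T2 → mem=6 r[T2]=5 [OK]

C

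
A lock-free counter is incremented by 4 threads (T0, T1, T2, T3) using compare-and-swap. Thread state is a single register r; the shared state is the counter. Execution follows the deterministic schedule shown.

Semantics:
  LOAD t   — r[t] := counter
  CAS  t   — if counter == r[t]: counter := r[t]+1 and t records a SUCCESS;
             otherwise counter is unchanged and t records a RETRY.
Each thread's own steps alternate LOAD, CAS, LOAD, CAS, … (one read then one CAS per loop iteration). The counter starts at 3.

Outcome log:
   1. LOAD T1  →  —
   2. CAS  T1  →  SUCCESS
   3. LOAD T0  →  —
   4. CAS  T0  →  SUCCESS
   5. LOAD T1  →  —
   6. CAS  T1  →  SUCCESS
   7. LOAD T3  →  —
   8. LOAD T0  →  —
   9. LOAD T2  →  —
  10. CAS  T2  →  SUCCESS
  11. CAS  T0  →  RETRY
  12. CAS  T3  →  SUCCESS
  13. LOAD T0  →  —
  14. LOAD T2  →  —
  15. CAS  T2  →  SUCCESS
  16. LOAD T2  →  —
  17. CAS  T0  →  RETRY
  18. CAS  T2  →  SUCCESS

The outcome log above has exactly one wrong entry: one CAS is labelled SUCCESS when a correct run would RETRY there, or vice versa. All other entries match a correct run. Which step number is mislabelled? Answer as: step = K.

Reference trace:
T1 LOAD — after: cnt=3, r=3 — load
T1 CAS — after: cnt=4, r=3 — ok
T0 LOAD — after: cnt=4, r=4 — load
T0 CAS — after: cnt=5, r=4 — ok
T1 LOAD — after: cnt=5, r=5 — load
T1 CAS — after: cnt=6, r=5 — ok
T3 LOAD — after: cnt=6, r=6 — load
T0 LOAD — after: cnt=6, r=6 — load
T2 LOAD — after: cnt=6, r=6 — load
T2 CAS — after: cnt=7, r=6 — ok
T0 CAS — after: cnt=7, r=6 — retry
T3 CAS — after: cnt=7, r=6 — retry
T0 LOAD — after: cnt=7, r=7 — load
T2 LOAD — after: cnt=7, r=7 — load
T2 CAS — after: cnt=8, r=7 — ok
T2 LOAD — after: cnt=8, r=8 — load
T0 CAS — after: cnt=8, r=7 — retry
T2 CAS — after: cnt=9, r=8 — ok
Mismatch at 12.

step = 12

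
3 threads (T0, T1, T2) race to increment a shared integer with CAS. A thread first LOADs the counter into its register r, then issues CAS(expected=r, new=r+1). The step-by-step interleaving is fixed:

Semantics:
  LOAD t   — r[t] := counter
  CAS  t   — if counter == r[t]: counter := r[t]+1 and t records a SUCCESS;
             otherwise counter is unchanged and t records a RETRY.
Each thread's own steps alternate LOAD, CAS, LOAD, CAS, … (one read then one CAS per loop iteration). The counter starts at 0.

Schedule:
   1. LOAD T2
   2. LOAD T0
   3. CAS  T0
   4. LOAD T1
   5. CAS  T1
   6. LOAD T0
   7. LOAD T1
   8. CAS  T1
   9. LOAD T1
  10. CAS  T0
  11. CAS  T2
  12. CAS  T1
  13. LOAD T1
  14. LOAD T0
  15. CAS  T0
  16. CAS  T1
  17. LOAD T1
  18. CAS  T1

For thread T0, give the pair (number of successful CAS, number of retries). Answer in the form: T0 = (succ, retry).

T0 = (2, 1)

   1) LOAD T2:  M=0  r_T2=0
   2) LOAD T0:  M=0  r_T0=0
   3) CAS  T0:  M=1  r_T0=0 ✓
   4) LOAD T1:  M=1  r_T1=1
   5) CAS  T1:  M=2  r_T1=1 ✓
   6) LOAD T0:  M=2  r_T0=2
   7) LOAD T1:  M=2  r_T1=2
   8) CAS  T1:  M=3  r_T1=2 ✓
   9) LOAD T1:  M=3  r_T1=3
  10) CAS  T0:  M=3  r_T0=2 ✗
  11) CAS  T2:  M=3  r_T2=0 ✗
  12) CAS  T1:  M=4  r_T1=3 ✓
  13) LOAD T1:  M=4  r_T1=4
  14) LOAD T0:  M=4  r_T0=4
  15) CAS  T0:  M=5  r_T0=4 ✓
  16) CAS  T1:  M=5  r_T1=4 ✗
  17) LOAD T1:  M=5  r_T1=5
  18) CAS  T1:  M=6  r_T1=5 ✓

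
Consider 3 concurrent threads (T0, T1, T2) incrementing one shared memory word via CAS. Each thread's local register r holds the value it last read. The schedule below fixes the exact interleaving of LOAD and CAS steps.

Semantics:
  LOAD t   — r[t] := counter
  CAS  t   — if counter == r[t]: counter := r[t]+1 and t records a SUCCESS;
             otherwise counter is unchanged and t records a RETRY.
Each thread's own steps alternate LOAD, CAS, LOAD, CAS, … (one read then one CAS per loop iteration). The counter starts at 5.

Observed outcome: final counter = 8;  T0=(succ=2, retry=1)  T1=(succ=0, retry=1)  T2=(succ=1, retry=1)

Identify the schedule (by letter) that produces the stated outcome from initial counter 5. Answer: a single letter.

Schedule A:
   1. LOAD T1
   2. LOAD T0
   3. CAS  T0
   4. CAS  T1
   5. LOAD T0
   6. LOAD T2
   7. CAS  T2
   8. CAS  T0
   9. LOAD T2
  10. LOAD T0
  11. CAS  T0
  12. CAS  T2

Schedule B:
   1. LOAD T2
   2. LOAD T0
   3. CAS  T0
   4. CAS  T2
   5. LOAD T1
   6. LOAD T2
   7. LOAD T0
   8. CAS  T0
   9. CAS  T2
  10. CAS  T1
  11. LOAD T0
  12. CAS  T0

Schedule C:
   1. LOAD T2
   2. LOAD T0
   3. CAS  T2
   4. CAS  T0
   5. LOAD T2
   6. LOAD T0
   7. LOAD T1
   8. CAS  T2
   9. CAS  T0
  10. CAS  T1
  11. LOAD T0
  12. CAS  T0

A

Simulating candidate A:
[1] T1.load  rd  (counter 5, T1.r 5)
[2] T0.load  rd  (counter 5, T0.r 5)
[3] T0.cas  hit  (counter 6, T0.r 5)
[4] T1.cas  miss  (counter 6, T1.r 5)
[5] T0.load  rd  (counter 6, T0.r 6)
[6] T2.load  rd  (counter 6, T2.r 6)
[7] T2.cas  hit  (counter 7, T2.r 6)
[8] T0.cas  miss  (counter 7, T0.r 6)
[9] T2.load  rd  (counter 7, T2.r 7)
[10] T0.load  rd  (counter 7, T0.r 7)
[11] T0.cas  hit  (counter 8, T0.r 7)
[12] T2.cas  miss  (counter 8, T2.r 7)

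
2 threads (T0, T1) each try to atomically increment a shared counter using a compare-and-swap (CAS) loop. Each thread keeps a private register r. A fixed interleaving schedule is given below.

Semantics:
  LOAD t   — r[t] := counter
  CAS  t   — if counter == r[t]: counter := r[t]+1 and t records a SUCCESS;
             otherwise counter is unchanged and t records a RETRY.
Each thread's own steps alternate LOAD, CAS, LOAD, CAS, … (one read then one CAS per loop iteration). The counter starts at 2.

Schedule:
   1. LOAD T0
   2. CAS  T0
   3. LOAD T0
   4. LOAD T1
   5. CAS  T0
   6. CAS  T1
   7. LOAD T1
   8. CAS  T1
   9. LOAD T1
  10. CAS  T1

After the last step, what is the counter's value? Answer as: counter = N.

   1) LOAD T0:  M=2  r_T0=2
   2) CAS  T0:  M=3  r_T0=2 ✓
   3) LOAD T0:  M=3  r_T0=3
   4) LOAD T1:  M=3  r_T1=3
   5) CAS  T0:  M=4  r_T0=3 ✓
   6) CAS  T1:  M=4  r_T1=3 ✗
   7) LOAD T1:  M=4  r_T1=4
   8) CAS  T1:  M=5  r_T1=4 ✓
   9) LOAD T1:  M=5  r_T1=5
  10) CAS  T1:  M=6  r_T1=5 ✓

counter = 6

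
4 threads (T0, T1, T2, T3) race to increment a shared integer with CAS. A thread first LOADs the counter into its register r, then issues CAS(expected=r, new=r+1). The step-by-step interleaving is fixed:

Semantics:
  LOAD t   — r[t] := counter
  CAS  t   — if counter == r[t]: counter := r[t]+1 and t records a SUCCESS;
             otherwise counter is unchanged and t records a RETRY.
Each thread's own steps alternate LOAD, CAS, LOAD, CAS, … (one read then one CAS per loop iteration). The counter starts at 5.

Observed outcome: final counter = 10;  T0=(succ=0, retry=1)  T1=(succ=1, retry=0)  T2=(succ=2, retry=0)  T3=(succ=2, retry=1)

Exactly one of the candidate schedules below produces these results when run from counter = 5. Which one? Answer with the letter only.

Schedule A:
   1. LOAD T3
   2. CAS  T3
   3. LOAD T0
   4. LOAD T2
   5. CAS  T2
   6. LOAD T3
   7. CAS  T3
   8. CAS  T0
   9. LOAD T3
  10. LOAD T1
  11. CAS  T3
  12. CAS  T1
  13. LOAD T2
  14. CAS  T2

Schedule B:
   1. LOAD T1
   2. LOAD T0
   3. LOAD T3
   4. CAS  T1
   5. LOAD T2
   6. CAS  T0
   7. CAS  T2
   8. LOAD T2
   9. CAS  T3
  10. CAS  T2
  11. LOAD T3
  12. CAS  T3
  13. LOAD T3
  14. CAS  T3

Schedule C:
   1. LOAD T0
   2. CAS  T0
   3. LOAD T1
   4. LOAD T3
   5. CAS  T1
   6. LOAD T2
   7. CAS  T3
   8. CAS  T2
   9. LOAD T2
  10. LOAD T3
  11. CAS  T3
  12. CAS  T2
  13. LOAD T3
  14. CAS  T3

Run B:
step 1: T1 LOAD ⇒ load; ctr=5 reg=5
step 2: T0 LOAD ⇒ load; ctr=5 reg=5
step 3: T3 LOAD ⇒ load; ctr=5 reg=5
step 4: T1 CAS ⇒ ok; ctr=6 reg=5
step 5: T2 LOAD ⇒ load; ctr=6 reg=6
step 6: T0 CAS ⇒ retry; ctr=6 reg=5
step 7: T2 CAS ⇒ ok; ctr=7 reg=6
step 8: T2 LOAD ⇒ load; ctr=7 reg=7
step 9: T3 CAS ⇒ retry; ctr=7 reg=5
step 10: T2 CAS ⇒ ok; ctr=8 reg=7
step 11: T3 LOAD ⇒ load; ctr=8 reg=8
step 12: T3 CAS ⇒ ok; ctr=9 reg=8
step 13: T3 LOAD ⇒ load; ctr=9 reg=9
step 14: T3 CAS ⇒ ok; ctr=10 reg=9

B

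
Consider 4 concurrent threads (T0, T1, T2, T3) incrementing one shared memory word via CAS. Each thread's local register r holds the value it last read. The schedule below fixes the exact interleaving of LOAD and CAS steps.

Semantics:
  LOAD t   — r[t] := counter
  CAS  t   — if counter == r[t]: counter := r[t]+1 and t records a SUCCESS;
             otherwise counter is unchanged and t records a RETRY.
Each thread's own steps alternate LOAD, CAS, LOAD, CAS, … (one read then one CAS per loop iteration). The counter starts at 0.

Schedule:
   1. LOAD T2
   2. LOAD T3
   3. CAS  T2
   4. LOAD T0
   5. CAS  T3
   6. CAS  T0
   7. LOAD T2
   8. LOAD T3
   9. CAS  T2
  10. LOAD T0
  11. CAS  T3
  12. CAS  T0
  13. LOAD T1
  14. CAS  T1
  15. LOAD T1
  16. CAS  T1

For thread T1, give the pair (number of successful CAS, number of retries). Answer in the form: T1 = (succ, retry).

T1 = (2, 0)

step 1: T2 LOAD ⇒ load; ctr=0 reg=0
step 2: T3 LOAD ⇒ load; ctr=0 reg=0
step 3: T2 CAS ⇒ ok; ctr=1 reg=0
step 4: T0 LOAD ⇒ load; ctr=1 reg=1
step 5: T3 CAS ⇒ retry; ctr=1 reg=0
step 6: T0 CAS ⇒ ok; ctr=2 reg=1
step 7: T2 LOAD ⇒ load; ctr=2 reg=2
step 8: T3 LOAD ⇒ load; ctr=2 reg=2
step 9: T2 CAS ⇒ ok; ctr=3 reg=2
step 10: T0 LOAD ⇒ load; ctr=3 reg=3
step 11: T3 CAS ⇒ retry; ctr=3 reg=2
step 12: T0 CAS ⇒ ok; ctr=4 reg=3
step 13: T1 LOAD ⇒ load; ctr=4 reg=4
step 14: T1 CAS ⇒ ok; ctr=5 reg=4
step 15: T1 LOAD ⇒ load; ctr=5 reg=5
step 16: T1 CAS ⇒ ok; ctr=6 reg=5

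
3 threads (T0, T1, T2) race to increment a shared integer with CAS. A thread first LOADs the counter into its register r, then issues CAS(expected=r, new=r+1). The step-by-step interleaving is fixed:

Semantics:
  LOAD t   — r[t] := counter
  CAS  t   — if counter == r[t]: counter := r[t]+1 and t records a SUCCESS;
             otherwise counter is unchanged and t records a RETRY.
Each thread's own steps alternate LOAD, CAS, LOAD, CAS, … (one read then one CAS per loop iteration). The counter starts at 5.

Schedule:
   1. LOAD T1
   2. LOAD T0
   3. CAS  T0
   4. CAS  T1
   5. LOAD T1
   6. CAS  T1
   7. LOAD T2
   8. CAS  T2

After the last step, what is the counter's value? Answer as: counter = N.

counter = 8

   1) LOAD T1:  M=5  r_T1=5
   2) LOAD T0:  M=5  r_T0=5
   3) CAS  T0:  M=6  r_T0=5 ✓
   4) CAS  T1:  M=6  r_T1=5 ✗
   5) LOAD T1:  M=6  r_T1=6
   6) CAS  T1:  M=7  r_T1=6 ✓
   7) LOAD T2:  M=7  r_T2=7
   8) CAS  T2:  M=8  r_T2=7 ✓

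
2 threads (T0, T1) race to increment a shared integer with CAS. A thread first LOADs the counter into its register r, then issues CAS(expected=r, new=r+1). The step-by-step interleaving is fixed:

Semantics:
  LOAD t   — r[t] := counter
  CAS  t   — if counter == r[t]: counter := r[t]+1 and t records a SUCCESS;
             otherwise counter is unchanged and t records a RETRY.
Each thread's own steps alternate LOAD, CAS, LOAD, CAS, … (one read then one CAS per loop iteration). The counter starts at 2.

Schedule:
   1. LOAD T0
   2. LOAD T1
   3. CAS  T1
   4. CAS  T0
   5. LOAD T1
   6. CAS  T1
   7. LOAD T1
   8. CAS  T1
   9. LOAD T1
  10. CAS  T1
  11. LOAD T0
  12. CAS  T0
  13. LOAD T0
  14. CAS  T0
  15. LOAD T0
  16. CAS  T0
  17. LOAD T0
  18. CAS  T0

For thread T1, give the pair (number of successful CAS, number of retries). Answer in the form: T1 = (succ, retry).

T1 = (4, 0)

step 1: T0 LOAD ⇒ load; ctr=2 reg=2
step 2: T1 LOAD ⇒ load; ctr=2 reg=2
step 3: T1 CAS ⇒ ok; ctr=3 reg=2
step 4: T0 CAS ⇒ retry; ctr=3 reg=2
step 5: T1 LOAD ⇒ load; ctr=3 reg=3
step 6: T1 CAS ⇒ ok; ctr=4 reg=3
step 7: T1 LOAD ⇒ load; ctr=4 reg=4
step 8: T1 CAS ⇒ ok; ctr=5 reg=4
step 9: T1 LOAD ⇒ load; ctr=5 reg=5
step 10: T1 CAS ⇒ ok; ctr=6 reg=5
step 11: T0 LOAD ⇒ load; ctr=6 reg=6
step 12: T0 CAS ⇒ ok; ctr=7 reg=6
step 13: T0 LOAD ⇒ load; ctr=7 reg=7
step 14: T0 CAS ⇒ ok; ctr=8 reg=7
step 15: T0 LOAD ⇒ load; ctr=8 reg=8
step 16: T0 CAS ⇒ ok; ctr=9 reg=8
step 17: T0 LOAD ⇒ load; ctr=9 reg=9
step 18: T0 CAS ⇒ ok; ctr=10 reg=9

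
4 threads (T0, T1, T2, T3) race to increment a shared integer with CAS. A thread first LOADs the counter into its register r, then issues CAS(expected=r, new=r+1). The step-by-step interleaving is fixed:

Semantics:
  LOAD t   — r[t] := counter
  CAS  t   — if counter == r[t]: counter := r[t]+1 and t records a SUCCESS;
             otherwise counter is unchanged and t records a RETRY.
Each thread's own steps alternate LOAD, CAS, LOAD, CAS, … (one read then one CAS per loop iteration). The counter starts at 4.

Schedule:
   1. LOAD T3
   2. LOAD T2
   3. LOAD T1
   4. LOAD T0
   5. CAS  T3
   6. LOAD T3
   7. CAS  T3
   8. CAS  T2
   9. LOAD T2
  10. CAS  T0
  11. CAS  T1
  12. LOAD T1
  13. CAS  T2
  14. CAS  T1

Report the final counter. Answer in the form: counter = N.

T3 LOAD — after: cnt=4, r=4 — load
T2 LOAD — after: cnt=4, r=4 — load
T1 LOAD — after: cnt=4, r=4 — load
T0 LOAD — after: cnt=4, r=4 — load
T3 CAS — after: cnt=5, r=4 — ok
T3 LOAD — after: cnt=5, r=5 — load
T3 CAS — after: cnt=6, r=5 — ok
T2 CAS — after: cnt=6, r=4 — retry
T2 LOAD — after: cnt=6, r=6 — load
T0 CAS — after: cnt=6, r=4 — retry
T1 CAS — after: cnt=6, r=4 — retry
T1 LOAD — after: cnt=6, r=6 — load
T2 CAS — after: cnt=7, r=6 — ok
T1 CAS — after: cnt=7, r=6 — retry

counter = 7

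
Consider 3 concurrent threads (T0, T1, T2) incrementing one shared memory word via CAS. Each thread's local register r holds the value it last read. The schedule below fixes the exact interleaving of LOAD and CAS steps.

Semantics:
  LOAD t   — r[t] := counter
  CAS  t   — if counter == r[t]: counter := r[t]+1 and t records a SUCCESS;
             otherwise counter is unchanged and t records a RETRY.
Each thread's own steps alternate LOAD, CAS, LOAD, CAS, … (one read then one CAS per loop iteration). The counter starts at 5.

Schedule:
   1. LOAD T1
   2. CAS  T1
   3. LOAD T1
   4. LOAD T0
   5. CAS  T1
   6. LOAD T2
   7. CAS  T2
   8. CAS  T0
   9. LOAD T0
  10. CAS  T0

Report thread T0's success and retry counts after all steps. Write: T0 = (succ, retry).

T0 = (1, 1)

1. LOAD T1 → mem=5 r[T1]=5 [LOAD]
2. CAS T1 → mem=6 r[T1]=5 [OK]
3. LOAD T1 → mem=6 r[T1]=6 [LOAD]
4. LOAD T0 → mem=6 r[T0]=6 [LOAD]
5. CAS T1 → mem=7 r[T1]=6 [OK]
6. LOAD T2 → mem=7 r[T2]=7 [LOAD]
7. CAS T2 → mem=8 r[T2]=7 [OK]
8. CAS T0 → mem=8 r[T0]=6 [RETRY]
9. LOAD T0 → mem=8 r[T0]=8 [LOAD]
10. CAS T0 → mem=9 r[T0]=8 [OK]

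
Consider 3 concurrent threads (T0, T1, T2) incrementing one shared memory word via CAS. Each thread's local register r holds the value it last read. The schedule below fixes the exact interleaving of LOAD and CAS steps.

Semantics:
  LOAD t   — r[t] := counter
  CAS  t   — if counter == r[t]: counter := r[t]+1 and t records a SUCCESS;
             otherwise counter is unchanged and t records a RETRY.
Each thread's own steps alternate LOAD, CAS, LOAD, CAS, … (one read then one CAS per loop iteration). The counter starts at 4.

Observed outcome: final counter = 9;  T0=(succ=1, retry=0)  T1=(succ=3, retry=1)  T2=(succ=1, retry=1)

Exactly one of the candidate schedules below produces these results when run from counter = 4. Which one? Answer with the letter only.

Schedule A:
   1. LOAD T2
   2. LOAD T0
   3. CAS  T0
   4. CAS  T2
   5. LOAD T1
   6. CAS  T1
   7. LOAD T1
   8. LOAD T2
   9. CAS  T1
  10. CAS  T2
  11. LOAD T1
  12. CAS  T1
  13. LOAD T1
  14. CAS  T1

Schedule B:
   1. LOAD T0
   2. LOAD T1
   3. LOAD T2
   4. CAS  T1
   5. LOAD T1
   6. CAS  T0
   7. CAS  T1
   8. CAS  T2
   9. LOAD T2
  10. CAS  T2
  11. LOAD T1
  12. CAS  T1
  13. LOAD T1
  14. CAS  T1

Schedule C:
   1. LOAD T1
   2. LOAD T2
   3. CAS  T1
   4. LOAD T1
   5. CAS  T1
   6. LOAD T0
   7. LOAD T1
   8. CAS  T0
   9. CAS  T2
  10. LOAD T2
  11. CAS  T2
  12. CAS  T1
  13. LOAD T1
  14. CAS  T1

C

Simulating candidate C:
[1] T1.load  rd  (counter 4, T1.r 4)
[2] T2.load  rd  (counter 4, T2.r 4)
[3] T1.cas  hit  (counter 5, T1.r 4)
[4] T1.load  rd  (counter 5, T1.r 5)
[5] T1.cas  hit  (counter 6, T1.r 5)
[6] T0.load  rd  (counter 6, T0.r 6)
[7] T1.load  rd  (counter 6, T1.r 6)
[8] T0.cas  hit  (counter 7, T0.r 6)
[9] T2.cas  miss  (counter 7, T2.r 4)
[10] T2.load  rd  (counter 7, T2.r 7)
[11] T2.cas  hit  (counter 8, T2.r 7)
[12] T1.cas  miss  (counter 8, T1.r 6)
[13] T1.load  rd  (counter 8, T1.r 8)
[14] T1.cas  hit  (counter 9, T1.r 8)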